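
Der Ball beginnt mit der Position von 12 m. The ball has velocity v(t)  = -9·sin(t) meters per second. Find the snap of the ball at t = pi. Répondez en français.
En partant de la vitesse v(t) = -9·sin(t), nous prenons 3 dérivées. En dérivant la vitesse, nous obtenons l'accélération: a(t) = -9·cos(t). La dérivée de l'accélération donne le jerk: j(t) = 9·sin(t). En dérivant le jerk, nous obtenons le snap: s(t) = 9·cos(t). Nous avons le snap s(t) = 9·cos(t). En substituant t = pi: s(pi) = -9.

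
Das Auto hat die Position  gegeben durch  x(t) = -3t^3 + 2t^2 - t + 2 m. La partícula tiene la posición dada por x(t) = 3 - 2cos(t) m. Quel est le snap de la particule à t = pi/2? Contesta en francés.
En partant de la position x(t) = 3 - 2·cos(t), nous prenons 4 dérivées. En dérivant la position, nous obtenons la vitesse: v(t) = 2·sin(t). En dérivant la vitesse, nous obtenons l'accélération: a(t) = 2·cos(t). En dérivant l'accélération, nous obtenons le jerk: j(t) = -2·sin(t). La dérivée du jerk donne le snap: s(t) = -2·cos(t). De l'équation du snap s(t) = -2·cos(t), nous substituons t = pi/2 pour obtenir s = 0.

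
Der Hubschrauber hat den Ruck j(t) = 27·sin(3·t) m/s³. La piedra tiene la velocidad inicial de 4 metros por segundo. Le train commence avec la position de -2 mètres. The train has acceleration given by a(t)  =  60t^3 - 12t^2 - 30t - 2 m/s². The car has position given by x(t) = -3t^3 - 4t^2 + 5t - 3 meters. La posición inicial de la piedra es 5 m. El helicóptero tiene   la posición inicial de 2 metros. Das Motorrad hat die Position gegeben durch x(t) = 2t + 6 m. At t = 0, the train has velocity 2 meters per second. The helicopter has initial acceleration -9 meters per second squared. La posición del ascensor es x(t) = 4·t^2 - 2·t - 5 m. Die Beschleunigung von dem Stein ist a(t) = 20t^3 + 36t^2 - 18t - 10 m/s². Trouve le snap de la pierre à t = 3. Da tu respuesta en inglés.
Starting from acceleration a(t) = 20·t^3 + 36·t^2 - 18·t - 10, we take 2 derivatives. Differentiating acceleration, we get jerk: j(t) = 60·t^2 + 72·t - 18. Differentiating jerk, we get snap: s(t) = 120·t + 72. We have snap s(t) = 120·t + 72. Substituting t = 3: s(3) = 432.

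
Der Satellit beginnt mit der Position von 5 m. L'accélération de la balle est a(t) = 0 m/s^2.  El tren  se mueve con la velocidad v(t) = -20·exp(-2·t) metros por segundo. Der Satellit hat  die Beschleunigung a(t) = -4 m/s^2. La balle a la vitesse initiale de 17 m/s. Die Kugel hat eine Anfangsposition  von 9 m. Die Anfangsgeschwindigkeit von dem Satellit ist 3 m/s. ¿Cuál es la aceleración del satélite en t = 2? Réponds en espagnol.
Tenemos la aceleración a(t) = -4. Sustituyendo t = 2: a(2) = -4.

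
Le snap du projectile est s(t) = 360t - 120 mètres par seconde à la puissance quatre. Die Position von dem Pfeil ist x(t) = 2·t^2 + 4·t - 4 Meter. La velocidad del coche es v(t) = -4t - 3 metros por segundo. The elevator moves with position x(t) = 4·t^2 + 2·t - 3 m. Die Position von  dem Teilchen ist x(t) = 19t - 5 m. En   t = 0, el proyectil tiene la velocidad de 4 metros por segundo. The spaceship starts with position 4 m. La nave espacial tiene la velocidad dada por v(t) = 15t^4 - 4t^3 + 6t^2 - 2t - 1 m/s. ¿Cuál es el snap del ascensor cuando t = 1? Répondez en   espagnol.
Debemos derivar nuestra ecuación de la posición x(t) = 4·t^2 + 2·t - 3 4 veces. La derivada de la posición da la velocidad: v(t) = 8·t + 2. Derivando la velocidad, obtenemos la aceleración: a(t) = 8. Tomando d/dt de a(t), encontramos j(t) = 0. Derivando la sacudida, obtenemos el snap: s(t) = 0. Usando s(t) = 0 y sustituyendo t = 1, encontramos s = 0.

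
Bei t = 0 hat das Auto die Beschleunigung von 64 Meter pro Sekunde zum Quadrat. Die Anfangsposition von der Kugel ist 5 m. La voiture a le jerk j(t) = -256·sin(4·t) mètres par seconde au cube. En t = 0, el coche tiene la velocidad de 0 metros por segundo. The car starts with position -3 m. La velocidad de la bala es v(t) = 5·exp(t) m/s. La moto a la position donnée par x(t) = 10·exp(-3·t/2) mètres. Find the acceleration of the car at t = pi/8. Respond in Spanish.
Necesitamos integrar nuestra ecuación de la sacudida j(t) = -256·sin(4·t) 1 vez. Integrando la sacudida y usando la condición inicial a(0) = 64, obtenemos a(t) = 64·cos(4·t). De la ecuación de la aceleración a(t) = 64·cos(4·t), sustituimos t = pi/8 para obtener a = 0.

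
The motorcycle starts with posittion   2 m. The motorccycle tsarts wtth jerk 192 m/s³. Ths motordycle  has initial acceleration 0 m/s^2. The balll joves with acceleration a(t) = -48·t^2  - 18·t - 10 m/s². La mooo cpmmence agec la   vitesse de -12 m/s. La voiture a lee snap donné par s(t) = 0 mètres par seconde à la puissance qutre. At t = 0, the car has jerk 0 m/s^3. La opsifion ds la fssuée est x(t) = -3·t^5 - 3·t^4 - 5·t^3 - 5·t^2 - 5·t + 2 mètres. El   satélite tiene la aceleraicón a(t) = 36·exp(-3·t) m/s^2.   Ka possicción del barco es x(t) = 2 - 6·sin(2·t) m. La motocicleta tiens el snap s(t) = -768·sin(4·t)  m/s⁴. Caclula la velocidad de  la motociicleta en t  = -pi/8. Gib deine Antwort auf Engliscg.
To find the answer, we compute 3 integrals of s(t) = -768·sin(4·t). Finding the integral of s(t) and using j(0) = 192: j(t) = 192·cos(4·t). The integral of jerk, with a(0) = 0, gives acceleration: a(t) = 48·sin(4·t). Taking ∫a(t)dt and applying v(0) = -12, we find v(t) = -12·cos(4·t). From the given velocity equation v(t) = -12·cos(4·t), we substitute t = -pi/8 to get v = 0.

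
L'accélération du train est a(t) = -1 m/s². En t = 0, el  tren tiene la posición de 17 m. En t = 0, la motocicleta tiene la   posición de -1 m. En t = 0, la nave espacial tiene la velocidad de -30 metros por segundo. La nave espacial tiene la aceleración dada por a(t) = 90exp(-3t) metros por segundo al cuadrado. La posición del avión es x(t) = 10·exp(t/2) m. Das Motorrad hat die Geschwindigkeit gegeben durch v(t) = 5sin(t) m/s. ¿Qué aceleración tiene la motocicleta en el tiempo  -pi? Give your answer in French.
En partant de la vitesse v(t) = 5·sin(t), nous prenons 1 dérivée. En prenant d/dt de v(t), nous trouvons a(t) = 5·cos(t). Nous avons l'accélération a(t) = 5·cos(t). En substituant t = -pi: a(-pi) = -5.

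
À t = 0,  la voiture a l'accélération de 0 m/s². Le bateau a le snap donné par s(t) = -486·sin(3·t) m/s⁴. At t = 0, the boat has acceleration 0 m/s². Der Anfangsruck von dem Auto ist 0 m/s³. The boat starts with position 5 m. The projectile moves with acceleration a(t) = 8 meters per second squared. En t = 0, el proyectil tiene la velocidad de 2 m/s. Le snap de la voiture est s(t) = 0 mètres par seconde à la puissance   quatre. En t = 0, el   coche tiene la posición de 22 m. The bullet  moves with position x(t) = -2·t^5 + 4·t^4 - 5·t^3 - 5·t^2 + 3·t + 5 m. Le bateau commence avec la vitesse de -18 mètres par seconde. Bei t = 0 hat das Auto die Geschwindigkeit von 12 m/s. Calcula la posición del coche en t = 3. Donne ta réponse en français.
En partant du snap s(t) = 0, nous prenons 4 primitives. En prenant ∫s(t)dt et en appliquant j(0) = 0, nous trouvons j(t) = 0. La primitive du jerk est l'accélération. En utilisant a(0) = 0, nous obtenons a(t) = 0. En intégrant l'accélération et en utilisant la condition initiale v(0) = 12, nous obtenons v(t) = 12. La primitive de la vitesse est la position. En utilisant x(0) = 22, nous obtenons x(t) = 12·t + 22. Nous avons la position x(t) = 12·t + 22. En substituant t = 3: x(3) = 58.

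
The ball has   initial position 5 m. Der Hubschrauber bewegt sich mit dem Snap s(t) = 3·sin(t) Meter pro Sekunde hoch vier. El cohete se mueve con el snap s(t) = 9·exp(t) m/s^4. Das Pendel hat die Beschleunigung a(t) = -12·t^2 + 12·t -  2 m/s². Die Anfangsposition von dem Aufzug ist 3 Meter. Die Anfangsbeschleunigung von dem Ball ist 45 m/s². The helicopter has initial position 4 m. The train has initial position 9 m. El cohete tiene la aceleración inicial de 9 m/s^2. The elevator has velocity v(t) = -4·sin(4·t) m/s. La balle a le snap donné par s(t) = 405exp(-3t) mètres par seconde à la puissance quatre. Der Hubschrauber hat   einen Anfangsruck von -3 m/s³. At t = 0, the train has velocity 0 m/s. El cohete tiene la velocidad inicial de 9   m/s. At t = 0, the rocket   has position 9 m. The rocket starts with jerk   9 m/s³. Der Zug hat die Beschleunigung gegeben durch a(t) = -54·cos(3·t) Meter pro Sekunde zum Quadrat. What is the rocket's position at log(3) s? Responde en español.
Debemos encontrar la antiderivada de nuestra ecuación del snap s(t) = 9·exp(t) 4 veces. Integrando el snap y usando la condición inicial j(0) = 9, obtenemos j(t) = 9·exp(t). Integrando la sacudida y usando la condición inicial a(0) = 9, obtenemos a(t) = 9·exp(t). La integral de la aceleración es la velocidad. Usando v(0) = 9, obtenemos v(t) = 9·exp(t). La integral de la velocidad es la posición. Usando x(0) = 9, obtenemos x(t) = 9·exp(t). Usando x(t) = 9·exp(t) y sustituyendo t = log(3), encontramos x = 27.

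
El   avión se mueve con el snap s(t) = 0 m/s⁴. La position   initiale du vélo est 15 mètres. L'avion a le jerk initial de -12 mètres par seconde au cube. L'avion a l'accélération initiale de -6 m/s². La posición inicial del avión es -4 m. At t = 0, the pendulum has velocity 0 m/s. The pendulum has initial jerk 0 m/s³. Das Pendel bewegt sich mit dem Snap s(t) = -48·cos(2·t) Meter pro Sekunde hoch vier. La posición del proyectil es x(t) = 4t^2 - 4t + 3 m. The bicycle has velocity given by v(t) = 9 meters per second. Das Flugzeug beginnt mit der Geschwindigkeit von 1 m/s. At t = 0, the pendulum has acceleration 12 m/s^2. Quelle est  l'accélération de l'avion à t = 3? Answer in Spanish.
Partiendo del snap s(t) = 0, tomamos 2 antiderivadas. Tomando ∫s(t)dt y aplicando j(0) = -12, encontramos j(t) = -12. Integrando la sacudida y usando la condición inicial a(0) = -6, obtenemos a(t) = -12·t - 6. De la ecuación de la aceleración a(t) = -12·t - 6, sustituimos t = 3 para obtener a = -42.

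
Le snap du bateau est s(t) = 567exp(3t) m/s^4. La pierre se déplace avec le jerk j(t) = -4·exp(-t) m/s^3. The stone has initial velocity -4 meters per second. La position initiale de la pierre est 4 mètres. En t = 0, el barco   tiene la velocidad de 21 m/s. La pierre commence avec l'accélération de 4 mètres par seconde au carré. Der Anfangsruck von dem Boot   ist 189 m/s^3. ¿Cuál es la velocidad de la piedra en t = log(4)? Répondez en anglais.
To find the answer, we compute 2 integrals of j(t) = -4·exp(-t). Taking ∫j(t)dt and applying a(0) = 4, we find a(t) = 4·exp(-t). Taking ∫a(t)dt and applying v(0) = -4, we find v(t) = -4·exp(-t). We have velocity v(t) = -4·exp(-t). Substituting t = log(4): v(log(4)) = -1.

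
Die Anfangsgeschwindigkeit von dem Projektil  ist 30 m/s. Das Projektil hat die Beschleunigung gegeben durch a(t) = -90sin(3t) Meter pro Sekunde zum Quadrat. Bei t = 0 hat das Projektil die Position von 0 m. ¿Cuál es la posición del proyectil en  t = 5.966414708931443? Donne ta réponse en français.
En partant de l'accélération a(t) = -90·sin(3·t), nous prenons 2 intégrales. En intégrant l'accélération et en utilisant la condition initiale v(0) = 30, nous obtenons v(t) = 30·cos(3·t). En intégrant la vitesse et en utilisant la condition initiale x(0) = 0, nous obtenons x(t) = 10·sin(3·t). En utilisant x(t) = 10·sin(3·t) et en substituant t = 5.966414708931443, nous trouvons x = -8.13596830978169.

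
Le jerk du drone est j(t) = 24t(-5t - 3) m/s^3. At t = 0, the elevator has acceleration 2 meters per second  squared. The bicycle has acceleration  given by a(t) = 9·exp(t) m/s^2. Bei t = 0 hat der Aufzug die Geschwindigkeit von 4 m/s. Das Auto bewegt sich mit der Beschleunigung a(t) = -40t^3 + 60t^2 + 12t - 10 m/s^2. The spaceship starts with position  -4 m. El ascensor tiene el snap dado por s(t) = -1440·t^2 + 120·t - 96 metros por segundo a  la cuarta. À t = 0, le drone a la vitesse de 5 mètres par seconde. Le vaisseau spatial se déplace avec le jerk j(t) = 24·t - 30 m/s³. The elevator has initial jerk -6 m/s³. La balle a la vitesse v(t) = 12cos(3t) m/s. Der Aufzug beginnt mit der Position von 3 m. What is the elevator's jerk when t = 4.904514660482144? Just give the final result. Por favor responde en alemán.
Der Ruck bei t = 4.904514660482144 ist j = -55661.3331021718.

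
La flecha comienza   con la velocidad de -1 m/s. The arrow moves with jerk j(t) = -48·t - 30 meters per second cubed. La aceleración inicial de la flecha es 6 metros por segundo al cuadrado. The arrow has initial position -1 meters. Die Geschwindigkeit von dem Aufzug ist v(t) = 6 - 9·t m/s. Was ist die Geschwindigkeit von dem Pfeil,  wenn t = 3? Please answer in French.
Pour résoudre ceci, nous devons prendre 2 intégrales de notre équation du jerk j(t) = -48·t - 30. L'intégrale du jerk, avec a(0) = 6, donne l'accélération: a(t) = -24·t^2 - 30·t + 6. La primitive de l'accélération, avec v(0) = -1, donne la vitesse: v(t) = -8·t^3 - 15·t^2 + 6·t - 1. Nous avons la vitesse v(t) = -8·t^3 - 15·t^2 + 6·t - 1. En substituant t = 3: v(3) = -334.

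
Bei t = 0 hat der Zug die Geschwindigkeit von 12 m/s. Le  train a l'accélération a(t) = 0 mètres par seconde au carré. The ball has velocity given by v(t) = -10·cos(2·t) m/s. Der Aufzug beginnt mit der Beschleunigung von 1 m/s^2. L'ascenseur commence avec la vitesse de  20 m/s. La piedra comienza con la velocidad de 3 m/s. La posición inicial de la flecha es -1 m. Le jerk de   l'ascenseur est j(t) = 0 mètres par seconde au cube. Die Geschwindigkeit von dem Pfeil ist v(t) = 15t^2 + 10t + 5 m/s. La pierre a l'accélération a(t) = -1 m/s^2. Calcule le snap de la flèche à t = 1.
Pour résoudre ceci, nous devons prendre 3 dérivées de notre équation de la vitesse v(t) = 15·t^2 + 10·t + 5. En prenant d/dt de v(t), nous trouvons a(t) = 30·t + 10. En dérivant l'accélération, nous obtenons le jerk: j(t) = 30. En prenant d/dt de j(t), nous trouvons s(t) = 0. Nous avons le snap s(t) = 0. En substituant t = 1: s(1) = 0.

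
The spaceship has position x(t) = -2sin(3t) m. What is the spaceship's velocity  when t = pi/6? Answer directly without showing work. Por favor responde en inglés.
The velocity at t = pi/6 is v = 0.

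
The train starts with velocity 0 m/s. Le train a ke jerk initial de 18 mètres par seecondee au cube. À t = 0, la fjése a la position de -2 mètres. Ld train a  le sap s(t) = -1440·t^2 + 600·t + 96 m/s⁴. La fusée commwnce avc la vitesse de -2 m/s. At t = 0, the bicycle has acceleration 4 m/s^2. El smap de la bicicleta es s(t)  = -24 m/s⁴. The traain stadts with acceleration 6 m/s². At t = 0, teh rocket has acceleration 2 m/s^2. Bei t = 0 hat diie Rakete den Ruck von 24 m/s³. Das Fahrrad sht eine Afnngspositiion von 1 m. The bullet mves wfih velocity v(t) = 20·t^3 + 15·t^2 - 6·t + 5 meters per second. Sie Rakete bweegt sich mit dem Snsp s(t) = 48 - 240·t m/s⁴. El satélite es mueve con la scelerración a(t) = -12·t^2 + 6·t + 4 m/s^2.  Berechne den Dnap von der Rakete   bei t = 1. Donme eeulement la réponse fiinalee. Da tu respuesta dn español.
El snap en t = 1 es s = -192.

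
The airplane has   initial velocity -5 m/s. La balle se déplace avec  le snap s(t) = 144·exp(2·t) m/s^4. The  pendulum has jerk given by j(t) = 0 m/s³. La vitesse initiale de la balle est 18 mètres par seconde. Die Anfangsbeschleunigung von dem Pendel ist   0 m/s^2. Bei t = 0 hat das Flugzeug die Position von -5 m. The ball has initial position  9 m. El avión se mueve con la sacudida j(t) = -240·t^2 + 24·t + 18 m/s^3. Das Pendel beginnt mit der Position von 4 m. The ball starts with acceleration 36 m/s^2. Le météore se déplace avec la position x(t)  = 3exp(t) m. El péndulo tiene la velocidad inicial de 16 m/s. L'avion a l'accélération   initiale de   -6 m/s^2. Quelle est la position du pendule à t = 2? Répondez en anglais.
To solve this, we need to take 3 antiderivatives of our jerk equation j(t) = 0. Finding the integral of j(t) and using a(0) = 0: a(t) = 0. The integral of acceleration is velocity. Using v(0) = 16, we get v(t) = 16. Taking ∫v(t)dt and applying x(0) = 4, we find x(t) = 16·t + 4. Using x(t) = 16·t + 4 and substituting t = 2, we find x = 36.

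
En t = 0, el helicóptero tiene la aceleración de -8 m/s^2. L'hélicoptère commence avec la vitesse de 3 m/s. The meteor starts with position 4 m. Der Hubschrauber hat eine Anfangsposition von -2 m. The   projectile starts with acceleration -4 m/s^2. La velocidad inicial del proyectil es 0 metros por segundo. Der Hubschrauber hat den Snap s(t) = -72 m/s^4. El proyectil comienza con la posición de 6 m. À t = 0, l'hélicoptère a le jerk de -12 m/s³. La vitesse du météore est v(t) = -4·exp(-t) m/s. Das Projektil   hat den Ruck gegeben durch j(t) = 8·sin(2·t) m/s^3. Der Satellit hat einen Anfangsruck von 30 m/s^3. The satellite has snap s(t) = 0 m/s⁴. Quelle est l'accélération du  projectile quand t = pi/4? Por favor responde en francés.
Pour résoudre ceci, nous devons prendre 1 intégrale de notre équation du jerk j(t) = 8·sin(2·t). L'intégrale du jerk, avec a(0) = -4, donne l'accélération: a(t) = -4·cos(2·t). De l'équation de l'accélération a(t) = -4·cos(2·t), nous substituons t = pi/4 pour obtenir a = 0.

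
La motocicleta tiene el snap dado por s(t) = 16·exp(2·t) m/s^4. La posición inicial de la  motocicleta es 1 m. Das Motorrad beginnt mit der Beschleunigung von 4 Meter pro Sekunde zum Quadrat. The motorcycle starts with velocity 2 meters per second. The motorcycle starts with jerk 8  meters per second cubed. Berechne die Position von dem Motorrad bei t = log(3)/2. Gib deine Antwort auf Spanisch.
Partiendo del snap s(t) = 16·exp(2·t), tomamos 4 integrales. La integral del snap es la sacudida. Usando j(0) = 8, obtenemos j(t) = 8·exp(2·t). La antiderivada de la sacudida es la aceleración. Usando a(0) = 4, obtenemos a(t) = 4·exp(2·t). Tomando ∫a(t)dt y aplicando v(0) = 2, encontramos v(t) = 2·exp(2·t). La antiderivada de la velocidad es la posición. Usando x(0) = 1, obtenemos x(t) = exp(2·t). Tenemos la posición x(t) = exp(2·t). Sustituyendo t = log(3)/2: x(log(3)/2) = 3.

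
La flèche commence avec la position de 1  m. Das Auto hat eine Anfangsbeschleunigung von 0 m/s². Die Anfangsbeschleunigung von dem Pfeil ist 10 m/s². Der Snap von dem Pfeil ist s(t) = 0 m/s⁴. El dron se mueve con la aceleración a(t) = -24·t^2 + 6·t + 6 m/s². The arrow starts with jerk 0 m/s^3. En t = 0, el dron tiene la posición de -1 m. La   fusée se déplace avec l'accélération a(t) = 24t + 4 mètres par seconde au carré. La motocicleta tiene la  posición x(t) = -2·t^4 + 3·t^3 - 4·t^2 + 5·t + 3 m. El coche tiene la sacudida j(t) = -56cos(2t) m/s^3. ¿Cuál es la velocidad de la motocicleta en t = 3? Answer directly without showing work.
La velocidad en t = 3 es v = -154.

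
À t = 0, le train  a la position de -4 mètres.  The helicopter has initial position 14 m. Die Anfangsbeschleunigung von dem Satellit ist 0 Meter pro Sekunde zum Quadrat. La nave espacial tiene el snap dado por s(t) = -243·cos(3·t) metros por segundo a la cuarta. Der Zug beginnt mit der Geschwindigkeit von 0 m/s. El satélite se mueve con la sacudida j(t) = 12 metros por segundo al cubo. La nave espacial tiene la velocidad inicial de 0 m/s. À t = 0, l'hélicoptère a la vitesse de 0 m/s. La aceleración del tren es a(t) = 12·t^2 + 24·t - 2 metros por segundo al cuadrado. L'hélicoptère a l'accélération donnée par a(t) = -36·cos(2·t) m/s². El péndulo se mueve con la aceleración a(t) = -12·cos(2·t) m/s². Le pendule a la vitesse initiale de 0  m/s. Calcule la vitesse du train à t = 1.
Nous devons intégrer notre équation de l'accélération a(t) = 12·t^2 + 24·t - 2 1 fois. La primitive de l'accélération est la vitesse. En utilisant v(0) = 0, nous obtenons v(t) = 2·t·(2·t^2 + 6·t - 1). En utilisant v(t) = 2·t·(2·t^2 + 6·t - 1) et en substituant t = 1, nous trouvons v = 14.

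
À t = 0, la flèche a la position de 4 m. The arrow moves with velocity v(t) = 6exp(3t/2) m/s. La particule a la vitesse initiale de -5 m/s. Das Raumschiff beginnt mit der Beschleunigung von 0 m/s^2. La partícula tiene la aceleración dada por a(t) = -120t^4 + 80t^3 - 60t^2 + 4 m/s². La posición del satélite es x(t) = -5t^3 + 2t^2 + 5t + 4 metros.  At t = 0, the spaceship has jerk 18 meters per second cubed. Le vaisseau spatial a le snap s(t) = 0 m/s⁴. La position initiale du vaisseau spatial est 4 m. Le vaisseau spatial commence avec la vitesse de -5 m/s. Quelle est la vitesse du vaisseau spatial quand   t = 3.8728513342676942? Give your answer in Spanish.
Necesitamos integrar nuestra ecuación del snap s(t) = 0 3 veces. Tomando ∫s(t)dt y aplicando j(0) = 18, encontramos j(t) = 18. La integral de la sacudida es la aceleración. Usando a(0) = 0, obtenemos a(t) = 18·t. La integral de la aceleración es la velocidad. Usando v(0) = -5, obtenemos v(t) = 9·t^2 - 5. Tenemos la velocidad v(t) = 9·t^2 - 5. Sustituyendo t = 3.8728513342676942: v(3.8728513342676942) = 129.990797116052.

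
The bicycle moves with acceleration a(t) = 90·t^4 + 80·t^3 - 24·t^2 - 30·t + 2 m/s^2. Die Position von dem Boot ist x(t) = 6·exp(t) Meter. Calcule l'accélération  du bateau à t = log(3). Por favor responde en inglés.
To solve this, we need to take 2 derivatives of our position equation x(t) = 6·exp(t). Differentiating position, we get velocity: v(t) = 6·exp(t). The derivative of velocity gives acceleration: a(t) = 6·exp(t). Using a(t) = 6·exp(t) and substituting t = log(3), we find a = 18.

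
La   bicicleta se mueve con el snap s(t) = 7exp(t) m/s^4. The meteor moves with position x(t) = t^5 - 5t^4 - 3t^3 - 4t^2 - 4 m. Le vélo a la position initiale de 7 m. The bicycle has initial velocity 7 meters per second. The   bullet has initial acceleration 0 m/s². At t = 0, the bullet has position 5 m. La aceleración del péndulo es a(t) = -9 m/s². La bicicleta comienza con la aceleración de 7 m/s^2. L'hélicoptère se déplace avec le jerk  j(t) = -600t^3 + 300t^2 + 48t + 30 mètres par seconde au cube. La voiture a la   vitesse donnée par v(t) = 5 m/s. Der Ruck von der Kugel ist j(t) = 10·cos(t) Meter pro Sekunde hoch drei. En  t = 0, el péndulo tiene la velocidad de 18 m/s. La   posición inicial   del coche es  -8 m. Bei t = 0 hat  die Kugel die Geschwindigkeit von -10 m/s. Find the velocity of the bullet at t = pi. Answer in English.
To find the answer, we compute 2 integrals of j(t) = 10·cos(t). Integrating jerk and using the initial condition a(0) = 0, we get a(t) = 10·sin(t). The integral of acceleration is velocity. Using v(0) = -10, we get v(t) = -10·cos(t). Using v(t) = -10·cos(t) and substituting t = pi, we find v = 10.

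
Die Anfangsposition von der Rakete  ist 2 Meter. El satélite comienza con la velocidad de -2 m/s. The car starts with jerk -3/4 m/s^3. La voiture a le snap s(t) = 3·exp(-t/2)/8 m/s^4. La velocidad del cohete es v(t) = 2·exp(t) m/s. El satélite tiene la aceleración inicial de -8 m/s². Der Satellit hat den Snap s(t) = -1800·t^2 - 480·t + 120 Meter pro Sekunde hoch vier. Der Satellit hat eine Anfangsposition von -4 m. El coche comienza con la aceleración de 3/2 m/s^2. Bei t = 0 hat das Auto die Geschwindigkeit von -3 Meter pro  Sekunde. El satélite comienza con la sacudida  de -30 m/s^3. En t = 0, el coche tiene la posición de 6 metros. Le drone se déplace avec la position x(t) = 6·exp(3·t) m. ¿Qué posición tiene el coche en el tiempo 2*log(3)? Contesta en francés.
En partant du snap s(t) = 3·exp(-t/2)/8, nous prenons 4 primitives. L'intégrale du snap, avec j(0) = -3/4, donne le jerk: j(t) = -3·exp(-t/2)/4. En intégrant le jerk et en utilisant la condition initiale a(0) = 3/2, nous obtenons a(t) = 3·exp(-t/2)/2. La primitive de l'accélération est la vitesse. En utilisant v(0) = -3, nous obtenons v(t) = -3·exp(-t/2). En prenant ∫v(t)dt et en appliquant x(0) = 6, nous trouvons x(t) = 6·exp(-t/2). Nous avons la position x(t) = 6·exp(-t/2). En substituant t = 2*log(3): x(2*log(3)) = 2.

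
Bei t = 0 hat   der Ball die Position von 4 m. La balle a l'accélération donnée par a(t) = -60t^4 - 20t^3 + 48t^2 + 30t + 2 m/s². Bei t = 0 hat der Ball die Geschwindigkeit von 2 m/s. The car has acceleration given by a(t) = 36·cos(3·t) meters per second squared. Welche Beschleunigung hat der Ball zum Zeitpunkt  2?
Aus der Gleichung für die Beschleunigung a(t) = -60·t^4 - 20·t^3 + 48·t^2 + 30·t + 2, setzen wir t = 2 ein und erhalten a = -866.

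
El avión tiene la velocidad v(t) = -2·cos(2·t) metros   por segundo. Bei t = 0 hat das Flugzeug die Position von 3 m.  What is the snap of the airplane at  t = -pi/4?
We must differentiate our velocity equation v(t) = -2·cos(2·t) 3 times. The derivative of velocity gives acceleration: a(t) = 4·sin(2·t). Taking d/dt of a(t), we find j(t) = 8·cos(2·t). Taking d/dt of j(t), we find s(t) = -16·sin(2·t). Using s(t) = -16·sin(2·t) and substituting t = -pi/4, we find s = 16.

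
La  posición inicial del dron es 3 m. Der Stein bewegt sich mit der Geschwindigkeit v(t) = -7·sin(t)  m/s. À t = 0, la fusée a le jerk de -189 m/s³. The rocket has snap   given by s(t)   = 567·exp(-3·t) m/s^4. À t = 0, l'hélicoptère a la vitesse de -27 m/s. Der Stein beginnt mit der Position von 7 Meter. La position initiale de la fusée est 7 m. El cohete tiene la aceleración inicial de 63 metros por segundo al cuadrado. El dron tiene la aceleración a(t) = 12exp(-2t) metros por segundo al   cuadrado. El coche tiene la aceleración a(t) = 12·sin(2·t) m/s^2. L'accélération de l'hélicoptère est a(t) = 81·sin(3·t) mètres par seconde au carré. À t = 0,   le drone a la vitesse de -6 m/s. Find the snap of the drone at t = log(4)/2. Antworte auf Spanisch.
Debemos derivar nuestra ecuación de la aceleración a(t) = 12·exp(-2·t) 2 veces. Derivando la aceleración, obtenemos la sacudida: j(t) = -24·exp(-2·t). La derivada de la sacudida da el snap: s(t) = 48·exp(-2·t). Usando s(t) = 48·exp(-2·t) y sustituyendo t = log(4)/2, encontramos s = 12.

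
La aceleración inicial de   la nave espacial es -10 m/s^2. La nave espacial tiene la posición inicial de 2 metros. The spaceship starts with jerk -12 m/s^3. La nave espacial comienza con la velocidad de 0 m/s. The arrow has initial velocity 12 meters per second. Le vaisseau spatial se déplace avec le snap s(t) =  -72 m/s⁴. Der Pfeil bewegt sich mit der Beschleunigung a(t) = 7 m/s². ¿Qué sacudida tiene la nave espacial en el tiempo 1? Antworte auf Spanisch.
Para resolver esto, necesitamos tomar 1 antiderivada de nuestra ecuación del snap s(t) = -72. La antiderivada del snap, con j(0) = -12, da la sacudida: j(t) = -72·t - 12. Tenemos la sacudida j(t) = -72·t - 12. Sustituyendo t = 1: j(1) = -84.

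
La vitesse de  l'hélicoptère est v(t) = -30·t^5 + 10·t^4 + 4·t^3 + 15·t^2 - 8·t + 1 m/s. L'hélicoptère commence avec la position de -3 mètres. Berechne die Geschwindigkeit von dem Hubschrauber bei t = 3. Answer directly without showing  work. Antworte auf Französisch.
À t = 3, v = -6260.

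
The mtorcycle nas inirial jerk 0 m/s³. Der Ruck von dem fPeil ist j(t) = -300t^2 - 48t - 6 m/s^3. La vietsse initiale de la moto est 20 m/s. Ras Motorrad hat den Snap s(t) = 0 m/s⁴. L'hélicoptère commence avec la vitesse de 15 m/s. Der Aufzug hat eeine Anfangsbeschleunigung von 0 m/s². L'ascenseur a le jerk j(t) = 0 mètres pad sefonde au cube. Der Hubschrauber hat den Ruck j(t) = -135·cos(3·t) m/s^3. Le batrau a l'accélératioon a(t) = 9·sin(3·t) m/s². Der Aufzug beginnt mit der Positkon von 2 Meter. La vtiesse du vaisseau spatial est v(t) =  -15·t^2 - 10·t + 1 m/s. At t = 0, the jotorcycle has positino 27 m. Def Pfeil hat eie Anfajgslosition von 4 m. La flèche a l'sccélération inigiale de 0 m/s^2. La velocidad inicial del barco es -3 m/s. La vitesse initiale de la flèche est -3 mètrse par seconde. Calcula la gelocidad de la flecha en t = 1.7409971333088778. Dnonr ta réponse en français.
En partant du jerk j(t) = -300·t^2 - 48·t - 6, nous prenons 2 primitives. En prenant ∫j(t)dt et en appliquant a(0) = 0, nous trouvons a(t) = 2·t·(-50·t^2 - 12·t - 3). En prenant ∫a(t)dt et en appliquant v(0) = -3, nous trouvons v(t) = -25·t^4 - 8·t^3 - 3·t^2 - 3. En utilisant v(t) = -25·t^4 - 8·t^3 - 3·t^2 - 3 et en substituant t = 1.7409971333088778, nous trouvons v = -283.994688615504.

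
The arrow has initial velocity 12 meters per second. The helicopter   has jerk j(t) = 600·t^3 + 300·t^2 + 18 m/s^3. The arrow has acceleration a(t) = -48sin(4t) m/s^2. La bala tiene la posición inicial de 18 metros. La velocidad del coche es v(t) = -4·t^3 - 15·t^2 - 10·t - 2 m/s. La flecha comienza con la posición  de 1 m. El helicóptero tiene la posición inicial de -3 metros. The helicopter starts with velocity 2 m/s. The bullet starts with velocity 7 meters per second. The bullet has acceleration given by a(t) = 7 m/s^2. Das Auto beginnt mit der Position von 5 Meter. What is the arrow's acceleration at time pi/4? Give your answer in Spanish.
De la ecuación de la aceleración a(t) = -48·sin(4·t), sustituimos t = pi/4 para obtener a = 0.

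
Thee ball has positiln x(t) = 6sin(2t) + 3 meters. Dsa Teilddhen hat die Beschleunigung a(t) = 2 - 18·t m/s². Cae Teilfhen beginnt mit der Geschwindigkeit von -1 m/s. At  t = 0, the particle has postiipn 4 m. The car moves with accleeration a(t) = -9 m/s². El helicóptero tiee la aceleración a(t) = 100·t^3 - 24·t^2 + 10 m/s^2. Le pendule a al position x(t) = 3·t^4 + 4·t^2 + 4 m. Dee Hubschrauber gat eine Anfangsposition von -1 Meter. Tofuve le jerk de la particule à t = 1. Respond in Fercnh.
Pour résoudre ceci, nous devons prendre 1 dérivée de notre équation de l'accélération a(t) = 2 - 18·t. La dérivée de l'accélération donne le jerk: j(t) = -18. Nous avons le jerk j(t) = -18. En substituant t = 1: j(1) = -18.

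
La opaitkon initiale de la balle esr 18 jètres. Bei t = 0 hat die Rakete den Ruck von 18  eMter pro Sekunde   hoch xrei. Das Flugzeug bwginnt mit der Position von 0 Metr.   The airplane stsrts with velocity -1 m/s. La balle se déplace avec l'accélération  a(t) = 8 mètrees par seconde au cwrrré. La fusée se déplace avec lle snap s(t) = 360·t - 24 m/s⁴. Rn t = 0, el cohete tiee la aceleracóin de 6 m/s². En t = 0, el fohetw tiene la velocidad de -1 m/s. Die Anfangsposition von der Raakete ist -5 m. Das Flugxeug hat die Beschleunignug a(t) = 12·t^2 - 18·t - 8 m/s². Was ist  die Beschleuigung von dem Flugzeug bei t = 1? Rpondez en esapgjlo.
De la ecuación de la aceleración a(t) = 12·t^2 - 18·t - 8, sustituimos t = 1 para obtener a = -14.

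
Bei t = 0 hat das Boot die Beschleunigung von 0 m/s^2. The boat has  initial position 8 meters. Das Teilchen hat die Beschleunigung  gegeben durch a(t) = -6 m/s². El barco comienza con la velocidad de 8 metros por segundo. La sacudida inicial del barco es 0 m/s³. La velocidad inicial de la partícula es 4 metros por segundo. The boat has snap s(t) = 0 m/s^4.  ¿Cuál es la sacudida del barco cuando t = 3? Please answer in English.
We need to integrate our snap equation s(t) = 0 1 time. Integrating snap and using the initial condition j(0) = 0, we get j(t) = 0. We have jerk j(t) = 0. Substituting t = 3: j(3) = 0.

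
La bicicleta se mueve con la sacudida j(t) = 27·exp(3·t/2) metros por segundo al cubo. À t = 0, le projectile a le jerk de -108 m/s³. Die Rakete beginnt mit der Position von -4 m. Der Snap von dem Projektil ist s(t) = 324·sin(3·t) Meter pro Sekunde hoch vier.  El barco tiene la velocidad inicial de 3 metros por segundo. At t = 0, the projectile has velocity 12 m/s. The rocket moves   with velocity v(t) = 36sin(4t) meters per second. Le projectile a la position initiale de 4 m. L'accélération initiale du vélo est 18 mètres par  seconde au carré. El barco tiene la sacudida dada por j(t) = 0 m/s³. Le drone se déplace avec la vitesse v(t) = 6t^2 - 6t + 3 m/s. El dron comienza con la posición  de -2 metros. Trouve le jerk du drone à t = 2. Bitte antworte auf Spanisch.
Para resolver esto, necesitamos tomar 2 derivadas de nuestra ecuación de la velocidad v(t) = 6·t^2 - 6·t + 3. La derivada de la velocidad da la aceleración: a(t) = 12·t - 6. Derivando la aceleración, obtenemos la sacudida: j(t) = 12. Usando j(t) = 12 y sustituyendo t = 2, encontramos j = 12.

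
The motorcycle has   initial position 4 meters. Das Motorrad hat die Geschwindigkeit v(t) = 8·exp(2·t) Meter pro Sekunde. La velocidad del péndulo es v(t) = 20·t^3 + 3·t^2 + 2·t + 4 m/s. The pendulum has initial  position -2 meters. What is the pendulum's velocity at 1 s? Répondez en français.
Nous avons la vitesse v(t) = 20·t^3 + 3·t^2 + 2·t + 4. En substituant t = 1: v(1) = 29.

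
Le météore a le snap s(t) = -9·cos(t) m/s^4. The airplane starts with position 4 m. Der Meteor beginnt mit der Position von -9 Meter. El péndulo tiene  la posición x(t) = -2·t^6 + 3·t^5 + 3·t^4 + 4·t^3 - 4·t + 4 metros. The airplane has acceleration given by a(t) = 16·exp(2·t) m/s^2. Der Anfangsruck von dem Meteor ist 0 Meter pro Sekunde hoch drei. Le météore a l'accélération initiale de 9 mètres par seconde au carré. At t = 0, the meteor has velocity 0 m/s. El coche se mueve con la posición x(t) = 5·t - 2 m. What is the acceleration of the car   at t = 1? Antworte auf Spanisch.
Debemos derivar nuestra ecuación de la posición x(t) = 5·t - 2 2 veces. La derivada de la posición da la velocidad: v(t) = 5. Tomando d/dt de v(t), encontramos a(t) = 0. Usando a(t) = 0 y sustituyendo t = 1, encontramos a = 0.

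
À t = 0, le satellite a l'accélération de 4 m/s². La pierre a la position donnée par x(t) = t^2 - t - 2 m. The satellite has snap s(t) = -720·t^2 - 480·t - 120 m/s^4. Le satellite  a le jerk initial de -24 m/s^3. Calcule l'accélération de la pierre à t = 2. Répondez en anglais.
Starting from position x(t) = t^2 - t - 2, we take 2 derivatives. Taking d/dt of x(t), we find v(t) = 2·t - 1. Differentiating velocity, we get acceleration: a(t) = 2. Using a(t) = 2 and substituting t = 2, we find a = 2.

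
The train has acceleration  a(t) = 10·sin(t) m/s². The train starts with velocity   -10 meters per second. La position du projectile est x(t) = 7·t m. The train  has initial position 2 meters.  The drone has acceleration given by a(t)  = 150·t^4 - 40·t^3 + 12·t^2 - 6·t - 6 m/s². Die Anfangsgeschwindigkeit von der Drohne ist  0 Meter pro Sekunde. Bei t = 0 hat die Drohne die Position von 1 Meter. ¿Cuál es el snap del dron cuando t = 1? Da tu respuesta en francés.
En partant de l'accélération a(t) = 150·t^4 - 40·t^3 + 12·t^2 - 6·t - 6, nous prenons 2 dérivées. En dérivant l'accélération, nous obtenons le jerk: j(t) = 600·t^3 - 120·t^2 + 24·t - 6. En prenant d/dt de j(t), nous trouvons s(t) = 1800·t^2 - 240·t + 24. En utilisant s(t) = 1800·t^2 - 240·t + 24 et en substituant t = 1, nous trouvons s = 1584.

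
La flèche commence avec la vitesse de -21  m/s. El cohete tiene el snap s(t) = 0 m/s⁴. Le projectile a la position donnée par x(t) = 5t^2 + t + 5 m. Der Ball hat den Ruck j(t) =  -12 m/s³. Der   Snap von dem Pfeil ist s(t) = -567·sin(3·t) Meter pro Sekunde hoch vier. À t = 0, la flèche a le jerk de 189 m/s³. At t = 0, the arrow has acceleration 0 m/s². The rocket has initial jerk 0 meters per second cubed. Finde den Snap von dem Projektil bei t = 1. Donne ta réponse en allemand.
Wir müssen unsere Gleichung für die Position x(t) = 5·t^2 + t + 5 4-mal ableiten. Durch Ableiten von der Position erhalten wir die Geschwindigkeit: v(t) = 10·t + 1. Durch Ableiten von der Geschwindigkeit erhalten wir die Beschleunigung: a(t) = 10. Durch Ableiten von der Beschleunigung erhalten wir den Ruck: j(t) = 0. Durch Ableiten von dem Ruck erhalten wir den Snap: s(t) = 0. Wir haben den Snap s(t) = 0. Durch Einsetzen von t = 1: s(1) = 0.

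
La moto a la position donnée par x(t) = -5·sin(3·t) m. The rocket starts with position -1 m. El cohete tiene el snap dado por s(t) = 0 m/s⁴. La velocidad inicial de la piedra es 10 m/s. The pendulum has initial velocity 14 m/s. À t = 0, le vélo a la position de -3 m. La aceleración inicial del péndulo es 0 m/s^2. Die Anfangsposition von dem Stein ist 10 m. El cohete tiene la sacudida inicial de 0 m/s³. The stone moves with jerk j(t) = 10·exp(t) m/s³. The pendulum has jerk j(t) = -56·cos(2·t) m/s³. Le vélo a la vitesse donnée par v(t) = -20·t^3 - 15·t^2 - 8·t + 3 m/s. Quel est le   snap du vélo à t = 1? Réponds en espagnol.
Debemos derivar nuestra ecuación de la velocidad v(t) = -20·t^3 - 15·t^2 - 8·t + 3 3 veces. La derivada de la velocidad da la aceleración: a(t) = -60·t^2 - 30·t - 8. Derivando la aceleración, obtenemos la sacudida: j(t) = -120·t - 30. Derivando la sacudida, obtenemos el snap: s(t) = -120. De la ecuación del snap s(t) = -120, sustituimos t = 1 para obtener s = -120.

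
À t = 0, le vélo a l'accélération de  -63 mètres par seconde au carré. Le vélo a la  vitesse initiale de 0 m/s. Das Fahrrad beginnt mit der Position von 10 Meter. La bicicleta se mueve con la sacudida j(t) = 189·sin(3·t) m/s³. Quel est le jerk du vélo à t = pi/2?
De l'équation du jerk j(t) = 189·sin(3·t), nous substituons t = pi/2 pour obtenir j = -189.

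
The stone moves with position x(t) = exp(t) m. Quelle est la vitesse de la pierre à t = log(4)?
Pour résoudre ceci, nous devons prendre 1 dérivée de notre équation de la position x(t) = exp(t). En dérivant la position, nous obtenons la vitesse: v(t) = exp(t). Nous avons la vitesse v(t) = exp(t). En substituant t = log(4): v(log(4)) = 4.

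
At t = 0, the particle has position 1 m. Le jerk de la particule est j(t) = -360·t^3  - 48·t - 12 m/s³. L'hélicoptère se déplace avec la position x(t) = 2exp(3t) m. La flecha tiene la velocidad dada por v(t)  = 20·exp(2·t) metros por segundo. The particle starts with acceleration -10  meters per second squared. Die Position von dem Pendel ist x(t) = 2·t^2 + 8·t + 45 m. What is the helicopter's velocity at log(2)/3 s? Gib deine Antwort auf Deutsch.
Wir müssen unsere Gleichung für die Position x(t) = 2·exp(3·t) 1-mal ableiten. Die Ableitung von der Position ergibt die Geschwindigkeit: v(t) = 6·exp(3·t). Wir haben die Geschwindigkeit v(t) = 6·exp(3·t). Durch Einsetzen von t = log(2)/3: v(log(2)/3) = 12.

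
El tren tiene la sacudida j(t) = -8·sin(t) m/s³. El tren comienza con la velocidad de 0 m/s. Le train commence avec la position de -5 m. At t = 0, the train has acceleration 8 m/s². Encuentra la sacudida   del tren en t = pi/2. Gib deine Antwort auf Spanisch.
Usando j(t) = -8·sin(t) y sustituyendo t = pi/2, encontramos j = -8.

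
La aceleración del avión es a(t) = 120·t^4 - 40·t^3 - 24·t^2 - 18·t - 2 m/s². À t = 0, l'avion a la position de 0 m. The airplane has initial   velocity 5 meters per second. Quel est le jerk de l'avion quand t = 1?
En partant de l'accélération a(t) = 120·t^4 - 40·t^3 - 24·t^2 - 18·t - 2, nous prenons 1 dérivée. La dérivée de l'accélération donne le jerk: j(t) = 480·t^3 - 120·t^2 - 48·t - 18. De l'équation du jerk j(t) = 480·t^3 - 120·t^2 - 48·t - 18, nous substituons t = 1 pour obtenir j = 294.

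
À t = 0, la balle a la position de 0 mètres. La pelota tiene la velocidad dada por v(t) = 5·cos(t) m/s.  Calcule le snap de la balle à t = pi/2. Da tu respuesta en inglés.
We must differentiate our velocity equation v(t) = 5·cos(t) 3 times. Taking d/dt of v(t), we find a(t) = -5·sin(t). The derivative of acceleration gives jerk: j(t) = -5·cos(t). Differentiating jerk, we get snap: s(t) = 5·sin(t). Using s(t) = 5·sin(t) and substituting t = pi/2, we find s = 5.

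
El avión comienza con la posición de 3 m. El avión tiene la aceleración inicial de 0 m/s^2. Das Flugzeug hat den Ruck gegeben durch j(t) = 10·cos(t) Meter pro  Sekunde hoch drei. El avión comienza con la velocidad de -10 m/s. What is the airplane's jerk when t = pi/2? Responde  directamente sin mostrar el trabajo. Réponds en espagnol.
En t = pi/2, j = 0.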